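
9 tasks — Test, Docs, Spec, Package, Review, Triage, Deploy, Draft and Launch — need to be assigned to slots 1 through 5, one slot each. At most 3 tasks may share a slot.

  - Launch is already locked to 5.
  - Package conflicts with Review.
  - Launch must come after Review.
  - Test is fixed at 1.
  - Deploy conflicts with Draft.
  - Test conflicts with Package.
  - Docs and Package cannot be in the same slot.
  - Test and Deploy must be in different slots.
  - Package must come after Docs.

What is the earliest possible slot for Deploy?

Deploy at 2 is achievable: Spec in 2; Review in 1; Package in 2; Triage in 3; Test in 1; Deploy in 2; Launch in 5; Draft in 3; Docs in 1.
Nothing earlier works — the conflict and capacity constraints rule out every slot before 2.

2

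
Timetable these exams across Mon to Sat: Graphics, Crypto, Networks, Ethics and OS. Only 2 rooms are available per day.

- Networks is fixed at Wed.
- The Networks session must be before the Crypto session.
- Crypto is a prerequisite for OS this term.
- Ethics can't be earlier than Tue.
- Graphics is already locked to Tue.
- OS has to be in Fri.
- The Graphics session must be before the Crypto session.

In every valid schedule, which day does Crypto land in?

Networks is fixed at Wed and must come before Crypto, so Crypto is at least Thu.
OS is fixed at Fri and must come after Crypto, so Crypto is at most Thu.
So Crypto must be Thu.

Thu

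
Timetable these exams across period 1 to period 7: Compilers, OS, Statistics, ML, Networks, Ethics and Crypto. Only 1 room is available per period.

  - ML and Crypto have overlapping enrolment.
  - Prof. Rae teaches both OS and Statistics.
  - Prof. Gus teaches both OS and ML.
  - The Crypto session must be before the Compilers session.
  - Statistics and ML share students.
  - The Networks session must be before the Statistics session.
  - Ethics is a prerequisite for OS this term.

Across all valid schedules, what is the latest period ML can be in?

period 7

ML at period 7 is achievable: OS -> period 4, ML -> period 7, Compilers -> period 2, Ethics -> period 3, Networks -> period 5, Crypto -> period 1, Statistics -> period 6.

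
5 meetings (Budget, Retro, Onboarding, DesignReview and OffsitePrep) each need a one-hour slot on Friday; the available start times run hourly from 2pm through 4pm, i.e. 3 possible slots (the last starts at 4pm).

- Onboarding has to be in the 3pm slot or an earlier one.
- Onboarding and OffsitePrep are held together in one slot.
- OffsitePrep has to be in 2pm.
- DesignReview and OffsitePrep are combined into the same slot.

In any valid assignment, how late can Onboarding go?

2pm

Onboarding's own window allows nothing later than 3pm; Onboarding must be in the same slot as OffsitePrep, which can't be after 2pm, so Onboarding is at most 2pm.
Onboarding at 2pm is achievable: Budget in 2pm; Retro in 2pm; Onboarding in 2pm; DesignReview in 2pm; OffsitePrep in 2pm.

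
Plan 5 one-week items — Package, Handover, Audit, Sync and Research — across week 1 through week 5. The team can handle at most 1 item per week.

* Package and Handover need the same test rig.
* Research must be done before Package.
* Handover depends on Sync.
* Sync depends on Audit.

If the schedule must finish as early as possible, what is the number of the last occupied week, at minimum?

week 5

The precedence chain requires at least 3 distinct weeks.
With at most 1 per week and 5 work items, at least 5 weeks are needed.
5 works (last occupied week: week 5): for example Package -> week 4, Handover -> week 5, Sync -> week 2, Audit -> week 1, Research -> week 3.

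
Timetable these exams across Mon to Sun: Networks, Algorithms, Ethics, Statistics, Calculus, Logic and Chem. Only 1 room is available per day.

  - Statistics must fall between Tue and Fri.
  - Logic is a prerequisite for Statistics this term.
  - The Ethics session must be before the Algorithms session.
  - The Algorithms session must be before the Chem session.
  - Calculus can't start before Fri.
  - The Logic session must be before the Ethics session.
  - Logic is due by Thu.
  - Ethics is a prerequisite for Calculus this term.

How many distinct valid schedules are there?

Splitting on Algorithms: it can be Wed (10), Thu (18), Fri (16), Sat (8). Listing each branch's schedules as (Networks, Ethics, Statistics, Calculus, Logic, Chem):
Algorithms=Wed: (Thu,Tue,Fri,Sat,Mon,Sun) (Thu,Tue,Fri,Sun,Mon,Sat) (Fri,Tue,Thu,Sat,Mon,Sun) (Fri,Tue,Thu,Sun,Mon,Sat) (Sat,Tue,Thu,Fri,Mon,Sun) (Sat,Tue,Thu,Sun,Mon,Fri) (Sat,Tue,Fri,Sun,Mon,Thu) (Sun,Tue,Thu,Fri,Mon,Sat) (Sun,Tue,Thu,Sat,Mon,Fri) (Sun,Tue,Fri,Sat,Mon,Thu) — 10.
Algorithms=Thu: (Mon,Wed,Fri,Sat,Tue,Sun) (Mon,Wed,Fri,Sun,Tue,Sat) (Tue,Wed,Fri,Sat,Mon,Sun) (Tue,Wed,Fri,Sun,Mon,Sat) (Wed,Tue,Fri,Sat,Mon,Sun) (Wed,Tue,Fri,Sun,Mon,Sat) (Fri,Tue,Wed,Sat,Mon,Sun) (Fri,Tue,Wed,Sun,Mon,Sat) (Fri,Wed,Tue,Sat,Mon,Sun) (Fri,Wed,Tue,Sun,Mon,Sat) (Sat,Tue,Wed,Fri,Mon,Sun) (Sat,Tue,Wed,Sun,Mon,Fri) (Sat,Wed,Tue,Fri,Mon,Sun) (Sat,Wed,Tue,Sun,Mon,Fri) (Sun,Tue,Wed,Fri,Mon,Sat) (Sun,Tue,Wed,Sat,Mon,Fri) (Sun,Wed,Tue,Fri,Mon,Sat) (Sun,Wed,Tue,Sat,Mon,Fri) — 18.
Algorithms=Fri: (Mon,Wed,Thu,Sat,Tue,Sun) (Mon,Wed,Thu,Sun,Tue,Sat) (Mon,Thu,Wed,Sat,Tue,Sun) (Mon,Thu,Wed,Sun,Tue,Sat) (Tue,Wed,Thu,Sat,Mon,Sun) (Tue,Wed,Thu,Sun,Mon,Sat) (Tue,Thu,Wed,Sat,Mon,Sun) (Tue,Thu,Wed,Sun,Mon,Sat) (Wed,Tue,Thu,Sat,Mon,Sun) (Wed,Tue,Thu,Sun,Mon,Sat) (Wed,Thu,Tue,Sat,Mon,Sun) (Wed,Thu,Tue,Sun,Mon,Sat) (Thu,Tue,Wed,Sat,Mon,Sun) (Thu,Tue,Wed,Sun,Mon,Sat) (Thu,Wed,Tue,Sat,Mon,Sun) (Thu,Wed,Tue,Sun,Mon,Sat) — 16.
Algorithms=Sat: (Mon,Wed,Thu,Fri,Tue,Sun) (Mon,Thu,Wed,Fri,Tue,Sun) (Tue,Wed,Thu,Fri,Mon,Sun) (Tue,Thu,Wed,Fri,Mon,Sun) (Wed,Tue,Thu,Fri,Mon,Sun) (Wed,Thu,Tue,Fri,Mon,Sun) (Thu,Tue,Wed,Fri,Mon,Sun) (Thu,Wed,Tue,Fri,Mon,Sun) — 8.
Summing: 10 + 18 + 16 + 8 = 52.

52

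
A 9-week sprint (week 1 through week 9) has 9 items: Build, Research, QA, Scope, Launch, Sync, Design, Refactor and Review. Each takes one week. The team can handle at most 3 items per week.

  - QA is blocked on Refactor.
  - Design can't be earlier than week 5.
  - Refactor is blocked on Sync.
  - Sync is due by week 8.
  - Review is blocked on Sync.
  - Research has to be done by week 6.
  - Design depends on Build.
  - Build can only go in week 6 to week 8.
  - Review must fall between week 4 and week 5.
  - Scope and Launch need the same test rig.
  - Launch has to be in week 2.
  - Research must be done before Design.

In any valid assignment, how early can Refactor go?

Precedence pushes Refactor to at least week 2; downstream work caps Refactor at week 8.
Refactor at week 2 is achievable: Launch -> week 2, Design -> week 7, Refactor -> week 2, Sync -> week 1, Research -> week 1, Review -> week 4, Scope -> week 1, QA -> week 3, Build -> week 6.

week 2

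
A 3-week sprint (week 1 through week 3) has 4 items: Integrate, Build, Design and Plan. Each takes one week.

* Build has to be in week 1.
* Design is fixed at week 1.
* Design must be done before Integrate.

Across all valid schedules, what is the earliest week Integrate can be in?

week 2

Precedence pushes Integrate to at least week 2.
Integrate at week 2 is achievable: Design -> week 1; Build -> week 1; Integrate -> week 2; Plan -> week 1.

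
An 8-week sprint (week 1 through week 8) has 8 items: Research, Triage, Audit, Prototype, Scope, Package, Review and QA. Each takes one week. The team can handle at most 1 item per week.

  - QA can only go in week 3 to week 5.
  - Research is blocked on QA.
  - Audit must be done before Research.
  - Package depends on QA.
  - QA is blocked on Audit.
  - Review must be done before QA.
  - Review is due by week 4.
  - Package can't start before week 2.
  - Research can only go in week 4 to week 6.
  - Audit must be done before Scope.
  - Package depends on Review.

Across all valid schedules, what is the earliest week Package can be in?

Package is available from week 2; precedence pushes Package to at least week 4.
Package at week 4 is achievable: Triage -> week 7, Review -> week 1, QA -> week 3, Scope -> week 6, Prototype -> week 8, Research -> week 5, Package -> week 4, Audit -> week 2.

week 4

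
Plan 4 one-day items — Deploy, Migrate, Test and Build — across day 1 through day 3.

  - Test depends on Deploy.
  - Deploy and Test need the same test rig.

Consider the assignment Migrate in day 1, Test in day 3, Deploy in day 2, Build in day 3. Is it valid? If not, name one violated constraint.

Test depends on Deploy — holds.
Deploy and Test need the same test rig — holds.

Yes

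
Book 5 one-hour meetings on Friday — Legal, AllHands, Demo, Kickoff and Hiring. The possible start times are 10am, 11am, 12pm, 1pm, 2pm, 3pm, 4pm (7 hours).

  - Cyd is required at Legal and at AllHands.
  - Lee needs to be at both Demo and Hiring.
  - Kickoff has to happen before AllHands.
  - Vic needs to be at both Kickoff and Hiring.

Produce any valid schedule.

Hiring -> 11am, Legal -> 10am, Demo -> 10am, Kickoff -> 10am, AllHands -> 11am

Checking: Kickoff(10am) before AllHands(11am); Legal(10am) != AllHands(11am); Kickoff(10am) != Hiring(11am); Demo(10am) != Hiring(11am).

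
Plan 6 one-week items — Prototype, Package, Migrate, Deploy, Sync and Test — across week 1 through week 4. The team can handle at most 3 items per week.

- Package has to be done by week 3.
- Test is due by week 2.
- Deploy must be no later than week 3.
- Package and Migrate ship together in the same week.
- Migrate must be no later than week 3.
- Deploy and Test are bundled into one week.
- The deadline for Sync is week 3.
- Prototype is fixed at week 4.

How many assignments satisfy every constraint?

Splitting on Package: it can be week 1 (3), week 2 (3), week 3 (6). Listing each branch's schedules as (Prototype, Migrate, Deploy, Sync, Test) by week number:
Package=week 1: (4,1,2,1,2) (4,1,2,2,2) (4,1,2,3,2) — 3.
Package=week 2: (4,2,1,1,1) (4,2,1,2,1) (4,2,1,3,1) — 3.
Package=week 3: (4,3,1,1,1) (4,3,1,2,1) (4,3,1,3,1) (4,3,2,1,2) (4,3,2,2,2) (4,3,2,3,2) — 6.
Summing: 3 + 3 + 6 = 12.

12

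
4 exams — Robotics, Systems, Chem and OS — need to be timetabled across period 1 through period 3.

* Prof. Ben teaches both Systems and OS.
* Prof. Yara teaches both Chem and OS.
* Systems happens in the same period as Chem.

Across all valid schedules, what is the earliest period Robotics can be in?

Robotics at period 1 is achievable: Robotics -> period 1; Chem -> period 1; Systems -> period 1; OS -> period 2.

period 1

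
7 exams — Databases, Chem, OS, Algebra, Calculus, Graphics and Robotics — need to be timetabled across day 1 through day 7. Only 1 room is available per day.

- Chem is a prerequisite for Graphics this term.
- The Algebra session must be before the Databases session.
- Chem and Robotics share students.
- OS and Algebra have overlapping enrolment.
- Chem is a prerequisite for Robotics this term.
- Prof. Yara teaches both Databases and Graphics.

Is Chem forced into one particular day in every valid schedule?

No

Chem can be day 1 (e.g. Chem=day 1, Graphics=day 4, OS=day 6, Robotics=day 5, Databases=day 3, Calculus=day 7, Algebra=day 2) or day 2 (e.g. Algebra -> day 1; Chem -> day 2; OS -> day 6; Robotics -> day 5; Databases -> day 3; Calculus -> day 7; Graphics -> day 4).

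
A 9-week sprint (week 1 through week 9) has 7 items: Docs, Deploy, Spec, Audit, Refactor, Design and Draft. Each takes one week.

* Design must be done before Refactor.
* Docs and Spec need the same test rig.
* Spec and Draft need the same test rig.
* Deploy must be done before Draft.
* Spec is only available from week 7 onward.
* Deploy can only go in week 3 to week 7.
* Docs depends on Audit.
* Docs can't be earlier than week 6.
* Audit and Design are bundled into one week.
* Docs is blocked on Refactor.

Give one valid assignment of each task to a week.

Refactor=week 2, Audit=week 1, Docs=week 6, Deploy=week 3, Draft=week 4, Design=week 1, Spec=week 7

Checking: Design(week 1) before Refactor(week 2); Deploy(week 3) before Draft(week 4); Audit(week 1) before Docs(week 6); Refactor(week 2) before Docs(week 6); Spec(week 7) != Draft(week 4); Docs(week 6) != Spec(week 7); Audit = Design = week 1; Spec=week 7 in [week 7,week 9]; Docs=week 6 in [week 6,week 9]; Deploy=week 3 in [week 3,week 7].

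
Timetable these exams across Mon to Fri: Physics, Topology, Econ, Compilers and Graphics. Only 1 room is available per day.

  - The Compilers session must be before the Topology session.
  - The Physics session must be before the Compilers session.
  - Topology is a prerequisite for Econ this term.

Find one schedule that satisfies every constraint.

Graphics=Fri; Econ=Thu; Compilers=Tue; Topology=Wed; Physics=Mon

Checking: Topology(Wed) before Econ(Thu); Physics(Mon) before Compilers(Tue); Compilers(Tue) before Topology(Wed); max 1 per day (cap 1).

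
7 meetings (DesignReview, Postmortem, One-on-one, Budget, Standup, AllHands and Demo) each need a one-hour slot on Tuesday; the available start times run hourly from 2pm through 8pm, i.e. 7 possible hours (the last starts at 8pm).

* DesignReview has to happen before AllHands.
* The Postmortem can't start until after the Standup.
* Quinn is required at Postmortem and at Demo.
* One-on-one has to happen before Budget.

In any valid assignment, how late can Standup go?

Downstream work caps Standup at 7pm.
Standup at 7pm is achievable: Demo=2pm; Budget=3pm; AllHands=3pm; One-on-one=2pm; Standup=7pm; Postmortem=8pm; DesignReview=2pm.

7pm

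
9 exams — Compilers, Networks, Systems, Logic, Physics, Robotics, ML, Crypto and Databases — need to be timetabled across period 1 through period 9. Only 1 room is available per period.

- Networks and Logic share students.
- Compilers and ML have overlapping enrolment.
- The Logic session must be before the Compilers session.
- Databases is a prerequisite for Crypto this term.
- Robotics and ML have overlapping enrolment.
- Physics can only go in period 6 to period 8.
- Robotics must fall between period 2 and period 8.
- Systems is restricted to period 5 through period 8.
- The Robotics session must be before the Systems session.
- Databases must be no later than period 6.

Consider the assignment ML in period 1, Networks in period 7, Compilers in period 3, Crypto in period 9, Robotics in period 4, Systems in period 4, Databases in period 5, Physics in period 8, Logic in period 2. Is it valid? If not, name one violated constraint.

Invalid. Systems is restricted to period 5 through period 8.

Networks and Logic share students — holds.
Robotics and ML have overlapping enrolment — holds.
The Robotics session must be before the Systems session — violated.
Robotics must fall between period 2 and period 8 — holds.
The Logic session must be before the Compilers session — holds.
Only 1 room is available per period — violated.
Databases must be no later than period 6 — holds.
Systems is restricted to period 5 through period 8 — violated.
Physics can only go in period 6 to period 8 — holds.
Databases is a prerequisite for Crypto this term — holds.
Compilers and ML have overlapping enrolment — holds.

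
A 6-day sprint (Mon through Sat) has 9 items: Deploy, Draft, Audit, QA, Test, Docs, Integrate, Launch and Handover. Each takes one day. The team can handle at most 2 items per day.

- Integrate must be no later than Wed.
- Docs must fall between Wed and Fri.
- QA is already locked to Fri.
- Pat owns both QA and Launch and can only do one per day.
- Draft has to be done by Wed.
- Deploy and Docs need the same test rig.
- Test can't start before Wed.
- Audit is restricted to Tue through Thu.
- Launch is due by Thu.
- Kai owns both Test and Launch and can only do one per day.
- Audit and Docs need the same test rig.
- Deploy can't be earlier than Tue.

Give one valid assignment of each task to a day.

Test=Wed, Integrate=Mon, Handover=Thu, Draft=Mon, Audit=Tue, Docs=Wed, Launch=Tue, QA=Fri, Deploy=Thu

Checking: QA(Fri) != Launch(Tue); Deploy(Thu) != Docs(Wed); Test(Wed) != Launch(Tue); Audit(Tue) != Docs(Wed); QA=Fri in [Fri,Fri]; Docs=Wed in [Wed,Fri]; Audit=Tue in [Tue,Thu]; Draft=Mon in [Mon,Wed]; Launch=Tue in [Mon,Thu]; Integrate=Mon in [Mon,Wed]; Deploy=Thu in [Tue,Sat]; Test=Wed in [Wed,Sat]; max 2 per day (cap 2).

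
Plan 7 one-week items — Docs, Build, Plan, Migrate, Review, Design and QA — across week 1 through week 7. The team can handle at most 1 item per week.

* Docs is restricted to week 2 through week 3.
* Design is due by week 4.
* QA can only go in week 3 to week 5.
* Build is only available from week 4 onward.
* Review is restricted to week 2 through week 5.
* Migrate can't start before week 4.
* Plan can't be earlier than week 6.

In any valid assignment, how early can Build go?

Build is available from week 4.
Build at week 4 is achievable: Build in week 4, Plan in week 6, Migrate in week 7, QA in week 3, Docs in week 2, Review in week 5, Design in week 1.

week 4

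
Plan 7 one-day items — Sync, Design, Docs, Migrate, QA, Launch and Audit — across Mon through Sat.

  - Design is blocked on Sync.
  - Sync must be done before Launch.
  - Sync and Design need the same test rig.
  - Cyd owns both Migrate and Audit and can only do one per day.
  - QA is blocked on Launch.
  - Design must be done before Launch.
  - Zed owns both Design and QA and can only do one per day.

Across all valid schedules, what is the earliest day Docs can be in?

Docs at Mon is achievable: QA=Thu, Docs=Mon, Design=Tue, Launch=Wed, Migrate=Mon, Audit=Tue, Sync=Mon.

Mon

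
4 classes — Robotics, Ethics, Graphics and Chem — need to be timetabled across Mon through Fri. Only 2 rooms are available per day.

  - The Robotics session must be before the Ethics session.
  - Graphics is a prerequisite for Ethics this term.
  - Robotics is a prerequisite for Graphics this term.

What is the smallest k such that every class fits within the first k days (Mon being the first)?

3

The precedence chain requires at least 3 distinct days.
With at most 2 per day and 4 classes, at least 2 days are needed.
3 works (last occupied day: Wed): for example Robotics=Mon; Ethics=Wed; Graphics=Tue; Chem=Mon.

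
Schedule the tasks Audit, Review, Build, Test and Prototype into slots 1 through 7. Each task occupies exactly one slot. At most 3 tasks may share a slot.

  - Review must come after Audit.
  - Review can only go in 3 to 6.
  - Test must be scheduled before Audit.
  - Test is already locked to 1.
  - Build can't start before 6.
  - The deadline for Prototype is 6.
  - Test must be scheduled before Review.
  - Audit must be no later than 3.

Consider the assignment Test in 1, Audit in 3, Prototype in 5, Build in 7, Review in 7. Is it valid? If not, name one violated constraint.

Test must be scheduled before Audit — holds.
Review must come after Audit — holds.
At most 3 tasks may share a slot — holds.
Test must be scheduled before Review — holds.
Test is already locked to 1 — holds.
Build can't start before 6 — holds.
Review can only go in 3 to 6 — violated.
The deadline for Prototype is 6 — holds.
Audit must be no later than 3 — holds.

Invalid. Review can only go in 3 to 6.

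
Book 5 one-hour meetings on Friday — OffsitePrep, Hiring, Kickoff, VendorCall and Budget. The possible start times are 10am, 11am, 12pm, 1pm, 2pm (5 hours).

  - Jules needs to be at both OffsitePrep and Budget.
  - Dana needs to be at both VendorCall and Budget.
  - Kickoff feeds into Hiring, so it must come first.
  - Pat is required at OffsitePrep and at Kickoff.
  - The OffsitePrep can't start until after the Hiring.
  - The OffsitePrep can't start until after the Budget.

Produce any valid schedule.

VendorCall=11am, OffsitePrep=12pm, Hiring=11am, Kickoff=10am, Budget=10am

Checking: Hiring(11am) before OffsitePrep(12pm); Budget(10am) before OffsitePrep(12pm); Kickoff(10am) before Hiring(11am); VendorCall(11am) != Budget(10am); OffsitePrep(12pm) != Budget(10am); OffsitePrep(12pm) != Kickoff(10am).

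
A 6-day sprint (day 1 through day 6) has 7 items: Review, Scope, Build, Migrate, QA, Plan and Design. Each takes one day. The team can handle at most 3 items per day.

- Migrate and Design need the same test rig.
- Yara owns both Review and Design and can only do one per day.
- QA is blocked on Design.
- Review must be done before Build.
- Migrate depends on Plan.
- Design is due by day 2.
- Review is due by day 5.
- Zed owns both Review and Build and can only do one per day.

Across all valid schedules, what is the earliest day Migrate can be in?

day 2

Precedence pushes Migrate to at least day 2.
Migrate at day 2 is achievable: Design -> day 1; Migrate -> day 2; Review -> day 2; Plan -> day 1; Build -> day 3; Scope -> day 1; QA -> day 2.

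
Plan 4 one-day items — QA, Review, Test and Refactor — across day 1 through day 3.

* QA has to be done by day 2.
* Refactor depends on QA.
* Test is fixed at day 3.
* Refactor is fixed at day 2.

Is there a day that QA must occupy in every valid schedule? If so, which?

QA's own window allows nothing later than day 2; downstream work caps QA at day 1.
So QA is pinned to day 1.

day 1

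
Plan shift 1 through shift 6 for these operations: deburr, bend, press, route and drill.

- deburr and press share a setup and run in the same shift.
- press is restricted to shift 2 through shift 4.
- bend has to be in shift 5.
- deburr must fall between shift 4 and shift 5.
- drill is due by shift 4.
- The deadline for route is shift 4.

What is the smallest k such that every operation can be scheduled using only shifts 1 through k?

5 shifts

bend can't be placed before shift 5, so the schedule must run through at least shift 5.
5 works (last occupied shift: shift 5): for example press=shift 4; route=shift 1; bend=shift 5; drill=shift 1; deburr=shift 4.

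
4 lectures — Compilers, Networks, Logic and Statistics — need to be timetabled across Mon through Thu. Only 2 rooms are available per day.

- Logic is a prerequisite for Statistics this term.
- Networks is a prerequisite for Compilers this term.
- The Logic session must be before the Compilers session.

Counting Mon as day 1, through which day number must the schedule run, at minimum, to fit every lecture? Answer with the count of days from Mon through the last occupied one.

2 days

The precedence chain requires at least 2 distinct days.
With at most 2 per day and 4 lectures, at least 2 days are needed.
2 works (last occupied day: Tue): for example Compilers in Tue; Logic in Mon; Networks in Mon; Statistics in Tue.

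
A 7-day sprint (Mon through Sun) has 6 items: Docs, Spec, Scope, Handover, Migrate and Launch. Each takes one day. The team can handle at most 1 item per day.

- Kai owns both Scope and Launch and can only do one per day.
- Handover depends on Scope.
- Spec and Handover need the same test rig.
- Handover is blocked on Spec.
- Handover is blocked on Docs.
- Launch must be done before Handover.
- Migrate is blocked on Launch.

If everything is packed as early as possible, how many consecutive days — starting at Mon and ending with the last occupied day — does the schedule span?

6 days

The precedence chain requires at least 2 distinct days.
With at most 1 per day and 6 work items, at least 6 days are needed.
6 works (last occupied day: Sat): for example Migrate=Sat, Launch=Mon, Scope=Thu, Handover=Fri, Docs=Tue, Spec=Wed.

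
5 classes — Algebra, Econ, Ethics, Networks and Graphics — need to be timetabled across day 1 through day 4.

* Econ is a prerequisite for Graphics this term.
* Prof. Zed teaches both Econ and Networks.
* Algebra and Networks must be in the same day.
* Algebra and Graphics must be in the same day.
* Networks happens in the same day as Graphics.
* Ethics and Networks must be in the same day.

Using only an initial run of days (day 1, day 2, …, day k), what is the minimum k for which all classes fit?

2

The precedence chain requires at least 2 distinct days.
2 works (last occupied day: day 2): for example Econ in day 1, Networks in day 2, Algebra in day 2, Ethics in day 2, Graphics in day 2.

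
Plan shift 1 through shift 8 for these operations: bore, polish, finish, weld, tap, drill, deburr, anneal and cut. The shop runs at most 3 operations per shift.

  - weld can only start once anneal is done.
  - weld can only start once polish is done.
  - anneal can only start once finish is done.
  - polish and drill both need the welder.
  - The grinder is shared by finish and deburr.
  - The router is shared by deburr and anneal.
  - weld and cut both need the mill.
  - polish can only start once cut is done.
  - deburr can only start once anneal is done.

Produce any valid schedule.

deburr=shift 3; finish=shift 1; polish=shift 2; bore=shift 1; tap=shift 2; drill=shift 3; cut=shift 1; weld=shift 3; anneal=shift 2

Checking: finish(shift 1) before anneal(shift 2); cut(shift 1) before polish(shift 2); polish(shift 2) before weld(shift 3); anneal(shift 2) before deburr(shift 3); anneal(shift 2) before weld(shift 3); deburr(shift 3) != anneal(shift 2); weld(shift 3) != cut(shift 1); polish(shift 2) != drill(shift 3); finish(shift 1) != deburr(shift 3); max 3 per shift (cap 3).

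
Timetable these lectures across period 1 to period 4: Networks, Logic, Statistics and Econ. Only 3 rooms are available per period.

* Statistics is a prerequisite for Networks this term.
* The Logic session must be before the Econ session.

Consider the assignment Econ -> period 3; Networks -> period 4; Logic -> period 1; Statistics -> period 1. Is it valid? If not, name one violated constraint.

Only 3 rooms are available per period — holds.
Statistics is a prerequisite for Networks this term — holds.
The Logic session must be before the Econ session — holds.

Yes, all constraints hold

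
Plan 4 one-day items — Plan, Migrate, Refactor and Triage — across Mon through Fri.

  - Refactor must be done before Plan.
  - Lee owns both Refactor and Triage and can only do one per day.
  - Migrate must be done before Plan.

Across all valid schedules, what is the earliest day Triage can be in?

Triage at Mon is achievable: Triage in Mon; Migrate in Mon; Plan in Wed; Refactor in Tue.

Mon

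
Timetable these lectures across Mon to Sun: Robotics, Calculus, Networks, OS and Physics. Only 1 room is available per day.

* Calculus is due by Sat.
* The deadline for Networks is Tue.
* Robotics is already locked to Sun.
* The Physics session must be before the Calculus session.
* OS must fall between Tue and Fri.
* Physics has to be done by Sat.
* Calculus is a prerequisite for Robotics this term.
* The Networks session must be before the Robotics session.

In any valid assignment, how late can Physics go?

Physics's own window allows nothing later than Sat; downstream work caps Physics at Fri.
Physics at Fri is achievable: Robotics in Sun, Networks in Mon, Physics in Fri, Calculus in Sat, OS in Tue.

Fri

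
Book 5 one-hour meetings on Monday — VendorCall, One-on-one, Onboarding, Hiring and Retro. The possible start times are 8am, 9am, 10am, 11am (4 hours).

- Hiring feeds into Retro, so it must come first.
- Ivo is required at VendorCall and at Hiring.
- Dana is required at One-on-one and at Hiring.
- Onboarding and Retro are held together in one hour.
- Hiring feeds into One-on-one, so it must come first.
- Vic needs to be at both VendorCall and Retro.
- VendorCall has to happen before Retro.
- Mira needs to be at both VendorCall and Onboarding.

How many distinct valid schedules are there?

17

Splitting on VendorCall: it can be 8am (5), 9am (7), 10am (5). Listing each branch's schedules as (One-on-one, Onboarding, Hiring, Retro):
VendorCall=8am: (10am,10am,9am,10am) (10am,11am,9am,11am) (11am,10am,9am,10am) (11am,11am,9am,11am) (11am,11am,10am,11am) — 5.
VendorCall=9am: (9am,10am,8am,10am) (9am,11am,8am,11am) (10am,10am,8am,10am) (10am,11am,8am,11am) (11am,10am,8am,10am) (11am,11am,8am,11am) (11am,11am,10am,11am) — 7.
VendorCall=10am: (9am,11am,8am,11am) (10am,11am,8am,11am) (10am,11am,9am,11am) (11am,11am,8am,11am) (11am,11am,9am,11am) — 5.
Summing: 5 + 7 + 5 = 17.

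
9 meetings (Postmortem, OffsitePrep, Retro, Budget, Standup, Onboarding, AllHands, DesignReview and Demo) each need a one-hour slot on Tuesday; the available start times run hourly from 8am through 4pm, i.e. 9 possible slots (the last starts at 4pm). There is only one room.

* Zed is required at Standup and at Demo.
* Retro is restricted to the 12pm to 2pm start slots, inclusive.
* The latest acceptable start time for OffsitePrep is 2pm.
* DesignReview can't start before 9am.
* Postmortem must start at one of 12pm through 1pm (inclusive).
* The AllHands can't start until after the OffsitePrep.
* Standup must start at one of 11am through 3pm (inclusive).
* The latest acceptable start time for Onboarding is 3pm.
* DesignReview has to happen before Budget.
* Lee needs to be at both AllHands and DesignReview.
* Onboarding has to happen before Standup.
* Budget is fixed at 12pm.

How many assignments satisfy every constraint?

35

Splitting on OffsitePrep: it can be 8am (16), 9am (8), 10am (7), 11am (4). Listing each branch's schedules as (Postmortem, Retro, Budget, Standup, Onboarding, AllHands, DesignReview, Demo):
OffsitePrep=8am: (1pm,2pm,12pm,11am,9am,3pm,10am,4pm) (1pm,2pm,12pm,11am,9am,4pm,10am,3pm) (1pm,2pm,12pm,11am,10am,3pm,9am,4pm) (1pm,2pm,12pm,11am,10am,4pm,9am,3pm) (1pm,2pm,12pm,3pm,9am,10am,11am,4pm) (1pm,2pm,12pm,3pm,9am,11am,10am,4pm) (1pm,2pm,12pm,3pm,9am,4pm,10am,11am) (1pm,2pm,12pm,3pm,9am,4pm,11am,10am) (1pm,2pm,12pm,3pm,10am,9am,11am,4pm) (1pm,2pm,12pm,3pm,10am,11am,9am,4pm) (1pm,2pm,12pm,3pm,10am,4pm,9am,11am) (1pm,2pm,12pm,3pm,10am,4pm,11am,9am) (1pm,2pm,12pm,3pm,11am,9am,10am,4pm) (1pm,2pm,12pm,3pm,11am,10am,9am,4pm) (1pm,2pm,12pm,3pm,11am,4pm,9am,10am) (1pm,2pm,12pm,3pm,11am,4pm,10am,9am) — 16.
OffsitePrep=9am: (1pm,2pm,12pm,11am,8am,3pm,10am,4pm) (1pm,2pm,12pm,11am,8am,4pm,10am,3pm) (1pm,2pm,12pm,3pm,8am,10am,11am,4pm) (1pm,2pm,12pm,3pm,8am,11am,10am,4pm) (1pm,2pm,12pm,3pm,8am,4pm,10am,11am) (1pm,2pm,12pm,3pm,8am,4pm,11am,10am) (1pm,2pm,12pm,3pm,10am,4pm,11am,8am) (1pm,2pm,12pm,3pm,11am,4pm,10am,8am) — 8.
OffsitePrep=10am: (1pm,2pm,12pm,11am,8am,3pm,9am,4pm) (1pm,2pm,12pm,11am,8am,4pm,9am,3pm) (1pm,2pm,12pm,3pm,8am,11am,9am,4pm) (1pm,2pm,12pm,3pm,8am,4pm,9am,11am) (1pm,2pm,12pm,3pm,8am,4pm,11am,9am) (1pm,2pm,12pm,3pm,9am,4pm,11am,8am) (1pm,2pm,12pm,3pm,11am,4pm,9am,8am) — 7.
OffsitePrep=11am: (1pm,2pm,12pm,3pm,8am,4pm,9am,10am) (1pm,2pm,12pm,3pm,8am,4pm,10am,9am) (1pm,2pm,12pm,3pm,9am,4pm,10am,8am) (1pm,2pm,12pm,3pm,10am,4pm,9am,8am) — 4.
Summing: 16 + 8 + 7 + 4 = 35.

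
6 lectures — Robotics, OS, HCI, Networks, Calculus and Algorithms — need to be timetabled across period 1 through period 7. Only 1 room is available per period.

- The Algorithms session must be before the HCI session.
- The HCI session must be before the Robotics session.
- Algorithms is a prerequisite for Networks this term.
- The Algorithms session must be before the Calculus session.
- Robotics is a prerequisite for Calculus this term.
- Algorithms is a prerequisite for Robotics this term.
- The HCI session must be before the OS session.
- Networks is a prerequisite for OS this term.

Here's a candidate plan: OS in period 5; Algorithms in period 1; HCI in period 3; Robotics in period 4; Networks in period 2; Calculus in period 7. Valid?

The Algorithms session must be before the Calculus session — holds.
The HCI session must be before the Robotics session — holds.
Networks is a prerequisite for OS this term — holds.
Only 1 room is available per period — holds.
The HCI session must be before the OS session — holds.
Robotics is a prerequisite for Calculus this term — holds.
The Algorithms session must be before the HCI session — holds.
Algorithms is a prerequisite for Robotics this term — holds.
Algorithms is a prerequisite for Networks this term — holds.

Yes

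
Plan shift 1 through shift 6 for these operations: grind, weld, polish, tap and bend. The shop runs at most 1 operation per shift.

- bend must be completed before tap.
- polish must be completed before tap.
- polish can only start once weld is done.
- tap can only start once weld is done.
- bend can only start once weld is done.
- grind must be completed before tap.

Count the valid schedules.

48

Splitting on grind: it can be shift 1 (10), shift 2 (10), shift 3 (10), shift 4 (10), shift 5 (8). Listing each branch's schedules as (weld, polish, tap, bend) by shift number:
grind=shift 1: (2,3,5,4) (2,3,6,4) (2,3,6,5) (2,4,5,3) (2,4,6,3) (2,4,6,5) (2,5,6,3) (2,5,6,4) (3,4,6,5) (3,5,6,4) — 10.
grind=shift 2: (1,3,5,4) (1,3,6,4) (1,3,6,5) (1,4,5,3) (1,4,6,3) (1,4,6,5) (1,5,6,3) (1,5,6,4) (3,4,6,5) (3,5,6,4) — 10.
grind=shift 3: (1,2,5,4) (1,2,6,4) (1,2,6,5) (1,4,5,2) (1,4,6,2) (1,4,6,5) (1,5,6,2) (1,5,6,4) (2,4,6,5) (2,5,6,4) — 10.
grind=shift 4: (1,2,5,3) (1,2,6,3) (1,2,6,5) (1,3,5,2) (1,3,6,2) (1,3,6,5) (1,5,6,2) (1,5,6,3) (2,3,6,5) (2,5,6,3) — 10.
grind=shift 5: (1,2,6,3) (1,2,6,4) (1,3,6,2) (1,3,6,4) (1,4,6,2) (1,4,6,3) (2,3,6,4) (2,4,6,3) — 8.
Summing: 10 + 10 + 10 + 10 + 8 = 48.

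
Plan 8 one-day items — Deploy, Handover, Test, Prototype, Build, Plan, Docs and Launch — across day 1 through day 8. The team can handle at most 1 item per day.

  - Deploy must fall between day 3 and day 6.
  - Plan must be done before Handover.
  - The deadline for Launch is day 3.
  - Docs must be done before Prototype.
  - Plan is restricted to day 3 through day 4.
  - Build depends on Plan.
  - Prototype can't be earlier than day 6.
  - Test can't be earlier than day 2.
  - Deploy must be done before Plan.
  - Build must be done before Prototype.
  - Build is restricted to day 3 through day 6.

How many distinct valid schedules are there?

26

Splitting on Handover: it can be day 5 (5), day 6 (5), day 7 (8), day 8 (8). Listing each branch's schedules as (Deploy, Test, Prototype, Build, Plan, Docs, Launch) by day number:
Handover=day 5: (3,2,8,6,4,7,1) (3,7,8,6,4,1,2) (3,7,8,6,4,2,1) (3,8,7,6,4,1,2) (3,8,7,6,4,2,1) — 5.
Handover=day 6: (3,2,8,5,4,7,1) (3,7,8,5,4,1,2) (3,7,8,5,4,2,1) (3,8,7,5,4,1,2) (3,8,7,5,4,2,1) — 5.
Handover=day 7: (3,2,8,5,4,6,1) (3,2,8,6,4,5,1) (3,5,8,6,4,1,2) (3,5,8,6,4,2,1) (3,6,8,5,4,1,2) (3,6,8,5,4,2,1) (3,8,6,5,4,1,2) (3,8,6,5,4,2,1) — 8.
Handover=day 8: (3,2,7,5,4,6,1) (3,2,7,6,4,5,1) (3,5,7,6,4,1,2) (3,5,7,6,4,2,1) (3,6,7,5,4,1,2) (3,6,7,5,4,2,1) (3,7,6,5,4,1,2) (3,7,6,5,4,2,1) — 8.
Summing: 5 + 5 + 8 + 8 = 26.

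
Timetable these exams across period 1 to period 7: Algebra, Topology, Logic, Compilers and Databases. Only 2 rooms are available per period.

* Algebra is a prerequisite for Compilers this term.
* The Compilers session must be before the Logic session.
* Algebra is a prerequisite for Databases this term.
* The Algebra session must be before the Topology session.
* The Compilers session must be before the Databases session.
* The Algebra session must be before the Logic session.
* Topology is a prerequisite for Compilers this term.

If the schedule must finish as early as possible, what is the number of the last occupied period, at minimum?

period 4

The precedence chain requires at least 4 distinct periods.
With at most 2 per period and 5 exams, at least 3 periods are needed.
4 works (last occupied period: period 4): for example Algebra in period 1, Topology in period 2, Compilers in period 3, Databases in period 4, Logic in period 4.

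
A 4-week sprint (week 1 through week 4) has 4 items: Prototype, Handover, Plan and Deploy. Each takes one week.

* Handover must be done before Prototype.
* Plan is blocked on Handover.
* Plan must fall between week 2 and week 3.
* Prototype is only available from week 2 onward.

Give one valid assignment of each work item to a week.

Plan in week 2, Handover in week 1, Prototype in week 2, Deploy in week 1

Checking: Handover(week 1) before Prototype(week 2); Handover(week 1) before Plan(week 2); Prototype=week 2 in [week 2,week 4]; Plan=week 2 in [week 2,week 3].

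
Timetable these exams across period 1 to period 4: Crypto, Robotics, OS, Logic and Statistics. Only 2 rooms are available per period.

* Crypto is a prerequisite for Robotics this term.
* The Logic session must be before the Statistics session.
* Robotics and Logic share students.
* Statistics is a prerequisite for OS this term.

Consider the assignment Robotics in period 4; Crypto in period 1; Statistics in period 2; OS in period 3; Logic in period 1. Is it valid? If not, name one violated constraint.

The Logic session must be before the Statistics session — holds.
Only 2 rooms are available per period — holds.
Robotics and Logic share students — holds.
Crypto is a prerequisite for Robotics this term — holds.
Statistics is a prerequisite for OS this term — holds.

Valid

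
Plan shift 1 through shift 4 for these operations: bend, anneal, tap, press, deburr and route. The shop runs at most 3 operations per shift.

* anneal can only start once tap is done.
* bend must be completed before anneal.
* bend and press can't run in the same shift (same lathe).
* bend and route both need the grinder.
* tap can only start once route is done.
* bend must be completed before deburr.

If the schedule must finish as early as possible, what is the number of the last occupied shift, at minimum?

The precedence chain requires at least 3 distinct shifts.
With at most 3 per shift and 6 operations, at least 2 shifts are needed.
3 works (last occupied shift: shift 3): for example anneal -> shift 3, route -> shift 1, bend -> shift 2, press -> shift 1, tap -> shift 2, deburr -> shift 3.

shift 3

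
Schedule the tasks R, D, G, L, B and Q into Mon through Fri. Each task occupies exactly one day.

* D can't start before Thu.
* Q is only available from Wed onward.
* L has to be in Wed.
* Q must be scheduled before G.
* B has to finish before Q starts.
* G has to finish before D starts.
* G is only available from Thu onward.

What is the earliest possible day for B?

Downstream work caps B at Tue.
B at Mon is achievable: G=Thu; R=Mon; D=Fri; Q=Wed; L=Wed; B=Mon.

Mon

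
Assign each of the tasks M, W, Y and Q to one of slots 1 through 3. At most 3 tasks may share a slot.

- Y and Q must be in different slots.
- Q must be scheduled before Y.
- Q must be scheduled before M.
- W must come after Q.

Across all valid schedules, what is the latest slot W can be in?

3

Precedence pushes W to at least 2.
W at 3 is achievable: M=2; Q=1; Y=2; W=3.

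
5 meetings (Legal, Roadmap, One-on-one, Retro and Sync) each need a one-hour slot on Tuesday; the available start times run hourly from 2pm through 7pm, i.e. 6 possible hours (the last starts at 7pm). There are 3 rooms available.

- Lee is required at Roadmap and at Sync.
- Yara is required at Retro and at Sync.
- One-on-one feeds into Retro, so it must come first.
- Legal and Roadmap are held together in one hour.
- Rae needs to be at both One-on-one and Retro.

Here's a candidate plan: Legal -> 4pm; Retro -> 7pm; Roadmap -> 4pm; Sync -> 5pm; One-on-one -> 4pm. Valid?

Legal and Roadmap are held together in one hour — holds.
There are 3 rooms available — holds.
Rae needs to be at both One-on-one and Retro — holds.
One-on-one feeds into Retro, so it must come first — holds.
Yara is required at Retro and at Sync — holds.
Lee is required at Roadmap and at Sync — holds.

Yes, all constraints hold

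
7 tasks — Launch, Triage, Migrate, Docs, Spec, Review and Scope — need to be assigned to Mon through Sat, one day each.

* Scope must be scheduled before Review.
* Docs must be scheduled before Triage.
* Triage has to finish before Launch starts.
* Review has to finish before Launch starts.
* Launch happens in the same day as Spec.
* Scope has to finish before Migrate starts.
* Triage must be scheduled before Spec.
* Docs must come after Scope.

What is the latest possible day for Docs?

Precedence pushes Docs to at least Tue; downstream work caps Docs at Thu.
Docs at Thu is achievable: Launch in Sat; Migrate in Tue; Triage in Fri; Scope in Mon; Spec in Sat; Docs in Thu; Review in Tue.

Thu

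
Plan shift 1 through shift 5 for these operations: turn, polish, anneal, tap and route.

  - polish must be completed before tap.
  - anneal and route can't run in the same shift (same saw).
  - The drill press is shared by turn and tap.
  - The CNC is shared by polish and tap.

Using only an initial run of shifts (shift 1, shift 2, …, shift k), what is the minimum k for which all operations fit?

2

The precedence chain requires at least 2 distinct shifts.
2 works (last occupied shift: shift 2): for example turn=shift 1, tap=shift 2, polish=shift 1, route=shift 2, anneal=shift 1.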